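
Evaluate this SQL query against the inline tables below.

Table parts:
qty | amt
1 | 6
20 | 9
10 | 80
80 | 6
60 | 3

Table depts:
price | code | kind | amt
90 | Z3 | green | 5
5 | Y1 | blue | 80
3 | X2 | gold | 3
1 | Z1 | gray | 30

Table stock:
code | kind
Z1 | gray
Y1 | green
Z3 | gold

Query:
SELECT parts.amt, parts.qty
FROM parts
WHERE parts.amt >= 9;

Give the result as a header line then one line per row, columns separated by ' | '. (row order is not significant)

== RESULT ==
parts.amt | parts.qty
9 | 20
80 | 10

Derivation:
After WHERE (2 rows):
parts.qty | parts.amt
20 | 9
10 | 80
After SELECT (2 rows):
parts.amt | parts.qty
9 | 20
80 | 10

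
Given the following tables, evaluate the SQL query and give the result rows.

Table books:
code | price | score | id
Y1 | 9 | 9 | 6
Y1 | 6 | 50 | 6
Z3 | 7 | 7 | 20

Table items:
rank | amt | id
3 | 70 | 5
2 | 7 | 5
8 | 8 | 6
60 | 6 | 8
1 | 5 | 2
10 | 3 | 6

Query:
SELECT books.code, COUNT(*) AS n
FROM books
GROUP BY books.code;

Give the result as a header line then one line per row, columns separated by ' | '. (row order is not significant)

== RESULT ==
books.code | n
Y1 | 2
Z3 | 1

Derivation:
After GROUP BY (2 rows):
books.code | n
Y1 | 2
Z3 | 1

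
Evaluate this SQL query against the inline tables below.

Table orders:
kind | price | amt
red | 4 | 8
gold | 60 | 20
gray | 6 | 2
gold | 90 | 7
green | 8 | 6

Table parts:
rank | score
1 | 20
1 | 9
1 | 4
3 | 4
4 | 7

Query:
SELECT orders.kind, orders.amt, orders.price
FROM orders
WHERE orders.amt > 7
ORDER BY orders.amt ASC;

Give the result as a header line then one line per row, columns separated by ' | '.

== RESULT ==
orders.kind | orders.amt | orders.price
red | 8 | 4
gold | 20 | 60

Derivation:
After WHERE (2 rows):
orders.kind | orders.price | orders.amt
red | 4 | 8
gold | 60 | 20
After SELECT (2 rows):
orders.kind | orders.amt | orders.price
red | 8 | 4
gold | 20 | 60
After ORDER BY (2 rows):
orders.kind | orders.amt | orders.price
red | 8 | 4
gold | 20 | 60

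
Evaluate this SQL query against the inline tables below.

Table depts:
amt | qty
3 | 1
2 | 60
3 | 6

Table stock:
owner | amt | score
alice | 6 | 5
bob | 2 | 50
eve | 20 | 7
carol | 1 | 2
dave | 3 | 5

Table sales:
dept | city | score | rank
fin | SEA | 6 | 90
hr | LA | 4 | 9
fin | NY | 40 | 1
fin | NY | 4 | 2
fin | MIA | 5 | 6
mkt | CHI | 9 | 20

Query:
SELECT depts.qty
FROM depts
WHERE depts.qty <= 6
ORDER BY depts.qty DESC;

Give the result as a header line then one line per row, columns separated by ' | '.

After WHERE (2 rows):
depts.amt | depts.qty
3 | 1
3 | 6
After SELECT (2 rows):
depts.qty
1
6
After ORDER BY (2 rows):
depts.qty
6
1

== RESULT ==
depts.qty
6
1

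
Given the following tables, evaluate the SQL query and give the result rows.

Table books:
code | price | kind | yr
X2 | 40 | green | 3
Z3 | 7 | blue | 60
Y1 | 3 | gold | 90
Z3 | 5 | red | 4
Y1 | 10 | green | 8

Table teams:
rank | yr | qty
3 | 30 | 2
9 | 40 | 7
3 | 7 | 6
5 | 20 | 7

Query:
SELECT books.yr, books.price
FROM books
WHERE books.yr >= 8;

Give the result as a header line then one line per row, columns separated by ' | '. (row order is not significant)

After WHERE (3 rows):
books.code | books.price | books.kind | books.yr
Z3 | 7 | blue | 60
Y1 | 3 | gold | 90
Y1 | 10 | green | 8
After SELECT (3 rows):
books.yr | books.price
60 | 7
90 | 3
8 | 10

== RESULT ==
books.yr | books.price
60 | 7
90 | 3
8 | 10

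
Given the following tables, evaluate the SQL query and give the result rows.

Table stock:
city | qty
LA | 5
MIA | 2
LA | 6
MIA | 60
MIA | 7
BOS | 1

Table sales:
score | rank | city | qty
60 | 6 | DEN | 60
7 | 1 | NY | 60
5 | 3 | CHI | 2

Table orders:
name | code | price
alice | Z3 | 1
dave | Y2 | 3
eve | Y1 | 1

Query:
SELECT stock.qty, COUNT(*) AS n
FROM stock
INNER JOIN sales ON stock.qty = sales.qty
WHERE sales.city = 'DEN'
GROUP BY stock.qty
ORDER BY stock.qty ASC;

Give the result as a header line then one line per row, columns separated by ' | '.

After JOIN sales (3 rows):
stock.city | stock.qty | sales.score | sales.rank | sales.city | sales.qty
MIA | 2 | 5 | 3 | CHI | 2
MIA | 60 | 60 | 6 | DEN | 60
MIA | 60 | 7 | 1 | NY | 60
After WHERE (1 rows):
stock.city | stock.qty | sales.score | sales.rank | sales.city | sales.qty
MIA | 60 | 60 | 6 | DEN | 60
After GROUP BY (1 rows):
stock.qty | n
60 | 1
After ORDER BY (1 rows):
stock.qty | n
60 | 1

== RESULT ==
stock.qty | n
60 | 1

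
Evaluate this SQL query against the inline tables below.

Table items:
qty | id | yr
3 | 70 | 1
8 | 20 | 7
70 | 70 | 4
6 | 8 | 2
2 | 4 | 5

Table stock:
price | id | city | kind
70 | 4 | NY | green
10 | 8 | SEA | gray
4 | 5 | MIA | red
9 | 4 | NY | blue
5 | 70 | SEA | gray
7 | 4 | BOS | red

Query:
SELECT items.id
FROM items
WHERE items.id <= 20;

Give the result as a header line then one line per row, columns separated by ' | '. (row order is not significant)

== RESULT ==
items.id
20
8
4

Derivation:
After WHERE (3 rows):
items.qty | items.id | items.yr
8 | 20 | 7
6 | 8 | 2
2 | 4 | 5
After SELECT (3 rows):
items.id
20
8
4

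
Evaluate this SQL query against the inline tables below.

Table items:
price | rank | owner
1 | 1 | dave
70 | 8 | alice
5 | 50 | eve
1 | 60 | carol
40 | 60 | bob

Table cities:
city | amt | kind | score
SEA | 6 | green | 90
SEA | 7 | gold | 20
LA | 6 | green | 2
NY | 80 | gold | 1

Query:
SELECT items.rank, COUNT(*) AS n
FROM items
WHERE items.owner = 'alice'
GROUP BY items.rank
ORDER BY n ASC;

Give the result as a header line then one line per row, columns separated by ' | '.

After WHERE (1 rows):
items.price | items.rank | items.owner
70 | 8 | alice
After GROUP BY (1 rows):
items.rank | n
8 | 1
After ORDER BY (1 rows):
items.rank | n
8 | 1

== RESULT ==
items.rank | n
8 | 1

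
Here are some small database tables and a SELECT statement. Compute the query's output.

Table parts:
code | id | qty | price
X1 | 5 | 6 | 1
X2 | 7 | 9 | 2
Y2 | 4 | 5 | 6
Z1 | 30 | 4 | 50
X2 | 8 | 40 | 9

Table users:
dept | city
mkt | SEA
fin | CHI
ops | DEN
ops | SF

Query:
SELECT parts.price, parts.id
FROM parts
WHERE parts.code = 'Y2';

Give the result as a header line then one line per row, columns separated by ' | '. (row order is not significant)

== RESULT ==
parts.price | parts.id
6 | 4

Derivation:
After WHERE (1 rows):
parts.code | parts.id | parts.qty | parts.price
Y2 | 4 | 5 | 6
After SELECT (1 rows):
parts.price | parts.id
6 | 4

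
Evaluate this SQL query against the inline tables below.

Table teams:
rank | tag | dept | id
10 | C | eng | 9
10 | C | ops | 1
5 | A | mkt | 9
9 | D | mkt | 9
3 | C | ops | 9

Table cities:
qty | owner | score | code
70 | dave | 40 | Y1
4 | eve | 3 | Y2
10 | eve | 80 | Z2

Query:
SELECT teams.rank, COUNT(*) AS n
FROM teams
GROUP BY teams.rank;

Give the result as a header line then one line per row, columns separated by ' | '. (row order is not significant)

After GROUP BY (4 rows):
teams.rank | n
10 | 2
5 | 1
9 | 1
3 | 1

== RESULT ==
teams.rank | n
10 | 2
5 | 1
9 | 1
3 | 1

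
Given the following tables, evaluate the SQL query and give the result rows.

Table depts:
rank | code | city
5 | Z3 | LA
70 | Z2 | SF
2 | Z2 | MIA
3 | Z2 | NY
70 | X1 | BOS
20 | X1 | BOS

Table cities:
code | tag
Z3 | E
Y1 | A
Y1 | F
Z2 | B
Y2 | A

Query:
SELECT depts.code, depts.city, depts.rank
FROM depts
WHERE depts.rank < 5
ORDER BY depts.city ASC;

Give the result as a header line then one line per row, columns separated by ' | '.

== RESULT ==
depts.code | depts.city | depts.rank
Z2 | MIA | 2
Z2 | NY | 3

Derivation:
After WHERE (2 rows):
depts.rank | depts.code | depts.city
2 | Z2 | MIA
3 | Z2 | NY
After SELECT (2 rows):
depts.code | depts.city | depts.rank
Z2 | MIA | 2
Z2 | NY | 3
After ORDER BY (2 rows):
depts.code | depts.city | depts.rank
Z2 | MIA | 2
Z2 | NY | 3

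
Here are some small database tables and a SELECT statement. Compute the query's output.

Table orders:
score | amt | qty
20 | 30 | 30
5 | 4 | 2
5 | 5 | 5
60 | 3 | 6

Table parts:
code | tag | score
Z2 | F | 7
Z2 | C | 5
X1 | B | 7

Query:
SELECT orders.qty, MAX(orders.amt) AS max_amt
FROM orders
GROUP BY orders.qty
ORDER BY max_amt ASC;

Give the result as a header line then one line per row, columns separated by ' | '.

== RESULT ==
orders.qty | max_amt
6 | 3
2 | 4
5 | 5
30 | 30

Derivation:
After GROUP BY (4 rows):
orders.qty | max_amt
30 | 30
2 | 4
5 | 5
6 | 3
After ORDER BY (4 rows):
orders.qty | max_amt
6 | 3
2 | 4
5 | 5
30 | 30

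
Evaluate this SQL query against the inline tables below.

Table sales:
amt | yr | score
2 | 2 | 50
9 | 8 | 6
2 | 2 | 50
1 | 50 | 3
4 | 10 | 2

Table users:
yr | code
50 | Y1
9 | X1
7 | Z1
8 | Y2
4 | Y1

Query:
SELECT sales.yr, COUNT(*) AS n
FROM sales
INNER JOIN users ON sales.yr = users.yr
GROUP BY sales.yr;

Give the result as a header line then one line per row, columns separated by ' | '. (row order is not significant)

== RESULT ==
sales.yr | n
8 | 1
50 | 1

Derivation:
After JOIN users (2 rows):
sales.amt | sales.yr | sales.score | users.yr | users.code
9 | 8 | 6 | 8 | Y2
1 | 50 | 3 | 50 | Y1
After GROUP BY (2 rows):
sales.yr | n
8 | 1
50 | 1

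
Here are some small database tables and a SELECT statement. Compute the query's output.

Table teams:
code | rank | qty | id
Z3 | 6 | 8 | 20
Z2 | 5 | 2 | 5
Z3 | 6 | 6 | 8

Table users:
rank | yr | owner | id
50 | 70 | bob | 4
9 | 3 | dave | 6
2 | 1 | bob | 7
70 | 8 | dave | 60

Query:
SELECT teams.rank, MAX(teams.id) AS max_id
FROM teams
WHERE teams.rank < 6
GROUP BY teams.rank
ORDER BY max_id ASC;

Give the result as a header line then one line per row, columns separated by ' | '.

== RESULT ==
teams.rank | max_id
5 | 5

Derivation:
After WHERE (1 rows):
teams.code | teams.rank | teams.qty | teams.id
Z2 | 5 | 2 | 5
After GROUP BY (1 rows):
teams.rank | max_id
5 | 5
After ORDER BY (1 rows):
teams.rank | max_id
5 | 5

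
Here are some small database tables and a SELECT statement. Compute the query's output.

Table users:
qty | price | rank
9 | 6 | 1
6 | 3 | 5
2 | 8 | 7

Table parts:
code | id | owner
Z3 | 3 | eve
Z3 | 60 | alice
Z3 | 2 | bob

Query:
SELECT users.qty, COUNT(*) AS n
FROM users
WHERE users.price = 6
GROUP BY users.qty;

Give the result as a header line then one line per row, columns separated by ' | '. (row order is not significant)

After WHERE (1 rows):
users.qty | users.price | users.rank
9 | 6 | 1
After GROUP BY (1 rows):
users.qty | n
9 | 1

== RESULT ==
users.qty | n
9 | 1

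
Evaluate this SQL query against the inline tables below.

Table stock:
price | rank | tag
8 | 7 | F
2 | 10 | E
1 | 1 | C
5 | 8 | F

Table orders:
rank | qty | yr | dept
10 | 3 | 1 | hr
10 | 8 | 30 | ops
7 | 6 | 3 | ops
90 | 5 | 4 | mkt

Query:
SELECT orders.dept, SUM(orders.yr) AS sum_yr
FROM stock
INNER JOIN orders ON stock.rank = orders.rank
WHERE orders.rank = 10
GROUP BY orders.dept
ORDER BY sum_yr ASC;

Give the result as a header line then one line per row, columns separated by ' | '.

After JOIN orders (3 rows):
stock.price | stock.rank | stock.tag | orders.rank | orders.qty | orders.yr | orders.dept
8 | 7 | F | 7 | 6 | 3 | ops
2 | 10 | E | 10 | 3 | 1 | hr
2 | 10 | E | 10 | 8 | 30 | ops
After WHERE (2 rows):
stock.price | stock.rank | stock.tag | orders.rank | orders.qty | orders.yr | orders.dept
2 | 10 | E | 10 | 3 | 1 | hr
2 | 10 | E | 10 | 8 | 30 | ops
After GROUP BY (2 rows):
orders.dept | sum_yr
hr | 1
ops | 30
After ORDER BY (2 rows):
orders.dept | sum_yr
hr | 1
ops | 30

== RESULT ==
orders.dept | sum_yr
hr | 1
ops | 30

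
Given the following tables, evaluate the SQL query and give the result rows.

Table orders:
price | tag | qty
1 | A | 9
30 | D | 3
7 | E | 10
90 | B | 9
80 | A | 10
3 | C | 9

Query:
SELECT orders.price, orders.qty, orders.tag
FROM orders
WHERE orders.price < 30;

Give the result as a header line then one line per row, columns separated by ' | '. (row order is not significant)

After WHERE (3 rows):
orders.price | orders.tag | orders.qty
1 | A | 9
7 | E | 10
3 | C | 9
After SELECT (3 rows):
orders.price | orders.qty | orders.tag
1 | 9 | A
7 | 10 | E
3 | 9 | C

== RESULT ==
orders.price | orders.qty | orders.tag
1 | 9 | A
7 | 10 | E
3 | 9 | C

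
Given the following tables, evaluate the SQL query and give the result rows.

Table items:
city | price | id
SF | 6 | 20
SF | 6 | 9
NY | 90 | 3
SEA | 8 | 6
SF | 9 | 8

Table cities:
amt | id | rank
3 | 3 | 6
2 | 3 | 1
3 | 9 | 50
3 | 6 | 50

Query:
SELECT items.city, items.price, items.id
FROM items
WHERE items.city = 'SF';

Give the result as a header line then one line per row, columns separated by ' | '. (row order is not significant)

After WHERE (3 rows):
items.city | items.price | items.id
SF | 6 | 20
SF | 6 | 9
SF | 9 | 8
After SELECT (3 rows):
items.city | items.price | items.id
SF | 6 | 20
SF | 6 | 9
SF | 9 | 8

== RESULT ==
items.city | items.price | items.id
SF | 6 | 20
SF | 6 | 9
SF | 9 | 8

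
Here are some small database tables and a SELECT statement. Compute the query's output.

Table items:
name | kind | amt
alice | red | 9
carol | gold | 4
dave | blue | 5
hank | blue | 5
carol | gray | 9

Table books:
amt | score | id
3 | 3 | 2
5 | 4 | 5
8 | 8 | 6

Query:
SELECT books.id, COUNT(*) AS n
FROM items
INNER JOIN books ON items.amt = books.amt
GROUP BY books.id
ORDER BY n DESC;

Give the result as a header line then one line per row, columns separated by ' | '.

After JOIN books (2 rows):
items.name | items.kind | items.amt | books.amt | books.score | books.id
dave | blue | 5 | 5 | 4 | 5
hank | blue | 5 | 5 | 4 | 5
After GROUP BY (1 rows):
books.id | n
5 | 2
After ORDER BY (1 rows):
books.id | n
5 | 2

== RESULT ==
books.id | n
5 | 2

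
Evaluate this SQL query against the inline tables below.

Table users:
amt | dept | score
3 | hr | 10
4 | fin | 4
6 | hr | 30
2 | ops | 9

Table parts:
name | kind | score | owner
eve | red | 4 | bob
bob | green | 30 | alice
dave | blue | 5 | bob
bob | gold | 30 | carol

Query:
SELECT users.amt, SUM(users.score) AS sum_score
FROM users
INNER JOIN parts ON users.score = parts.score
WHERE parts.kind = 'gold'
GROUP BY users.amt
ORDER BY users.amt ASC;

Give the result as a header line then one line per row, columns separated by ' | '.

After JOIN parts (3 rows):
users.amt | users.dept | users.score | parts.name | parts.kind | parts.score | parts.owner
4 | fin | 4 | eve | red | 4 | bob
6 | hr | 30 | bob | green | 30 | alice
6 | hr | 30 | bob | gold | 30 | carol
After WHERE (1 rows):
users.amt | users.dept | users.score | parts.name | parts.kind | parts.score | parts.owner
6 | hr | 30 | bob | gold | 30 | carol
After GROUP BY (1 rows):
users.amt | sum_score
6 | 30
After ORDER BY (1 rows):
users.amt | sum_score
6 | 30

== RESULT ==
users.amt | sum_score
6 | 30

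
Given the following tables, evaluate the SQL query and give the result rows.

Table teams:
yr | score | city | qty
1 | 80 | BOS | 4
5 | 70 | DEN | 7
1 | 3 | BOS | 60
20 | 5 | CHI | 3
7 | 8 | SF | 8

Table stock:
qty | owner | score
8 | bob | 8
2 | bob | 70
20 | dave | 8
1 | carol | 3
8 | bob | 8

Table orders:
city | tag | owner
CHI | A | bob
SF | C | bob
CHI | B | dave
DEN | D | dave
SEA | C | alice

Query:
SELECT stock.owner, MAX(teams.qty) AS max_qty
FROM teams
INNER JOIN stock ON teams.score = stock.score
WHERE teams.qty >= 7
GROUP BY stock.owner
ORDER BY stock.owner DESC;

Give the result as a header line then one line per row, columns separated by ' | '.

== RESULT ==
stock.owner | max_qty
dave | 8
carol | 60
bob | 8

Derivation:
After JOIN stock (5 rows):
teams.yr | teams.score | teams.city | teams.qty | stock.qty | stock.owner | stock.score
5 | 70 | DEN | 7 | 2 | bob | 70
1 | 3 | BOS | 60 | 1 | carol | 3
7 | 8 | SF | 8 | 8 | bob | 8
7 | 8 | SF | 8 | 20 | dave | 8
7 | 8 | SF | 8 | 8 | bob | 8
After WHERE (5 rows):
teams.yr | teams.score | teams.city | teams.qty | stock.qty | stock.owner | stock.score
5 | 70 | DEN | 7 | 2 | bob | 70
1 | 3 | BOS | 60 | 1 | carol | 3
7 | 8 | SF | 8 | 8 | bob | 8
7 | 8 | SF | 8 | 20 | dave | 8
7 | 8 | SF | 8 | 8 | bob | 8
After GROUP BY (3 rows):
stock.owner | max_qty
bob | 8
carol | 60
dave | 8
After ORDER BY (3 rows):
stock.owner | max_qty
dave | 8
carol | 60
bob | 8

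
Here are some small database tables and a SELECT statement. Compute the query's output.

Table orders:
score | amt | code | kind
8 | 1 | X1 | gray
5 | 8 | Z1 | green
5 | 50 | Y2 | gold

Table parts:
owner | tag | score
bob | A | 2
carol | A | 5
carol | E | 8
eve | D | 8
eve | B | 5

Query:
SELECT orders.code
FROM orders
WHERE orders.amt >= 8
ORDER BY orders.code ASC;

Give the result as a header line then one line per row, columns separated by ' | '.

After WHERE (2 rows):
orders.score | orders.amt | orders.code | orders.kind
5 | 8 | Z1 | green
5 | 50 | Y2 | gold
After SELECT (2 rows):
orders.code
Z1
Y2
After ORDER BY (2 rows):
orders.code
Y2
Z1

== RESULT ==
orders.code
Y2
Z1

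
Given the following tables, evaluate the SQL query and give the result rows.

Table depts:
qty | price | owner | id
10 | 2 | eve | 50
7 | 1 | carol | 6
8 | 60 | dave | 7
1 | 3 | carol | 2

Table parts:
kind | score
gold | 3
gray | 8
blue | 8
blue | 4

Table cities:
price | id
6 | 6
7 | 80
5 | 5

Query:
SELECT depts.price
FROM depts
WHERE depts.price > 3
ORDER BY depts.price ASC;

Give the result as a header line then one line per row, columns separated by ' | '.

== RESULT ==
depts.price
60

Derivation:
After WHERE (1 rows):
depts.qty | depts.price | depts.owner | depts.id
8 | 60 | dave | 7
After SELECT (1 rows):
depts.price
60
After ORDER BY (1 rows):
depts.price
60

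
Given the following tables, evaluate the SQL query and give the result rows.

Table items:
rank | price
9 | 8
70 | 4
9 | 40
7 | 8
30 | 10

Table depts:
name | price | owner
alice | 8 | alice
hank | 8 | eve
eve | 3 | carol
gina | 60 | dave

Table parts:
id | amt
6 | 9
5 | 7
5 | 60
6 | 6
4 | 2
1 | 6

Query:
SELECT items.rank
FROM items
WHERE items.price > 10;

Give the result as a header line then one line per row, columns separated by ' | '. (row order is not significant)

After WHERE (1 rows):
items.rank | items.price
9 | 40
After SELECT (1 rows):
items.rank
9

== RESULT ==
items.rank
9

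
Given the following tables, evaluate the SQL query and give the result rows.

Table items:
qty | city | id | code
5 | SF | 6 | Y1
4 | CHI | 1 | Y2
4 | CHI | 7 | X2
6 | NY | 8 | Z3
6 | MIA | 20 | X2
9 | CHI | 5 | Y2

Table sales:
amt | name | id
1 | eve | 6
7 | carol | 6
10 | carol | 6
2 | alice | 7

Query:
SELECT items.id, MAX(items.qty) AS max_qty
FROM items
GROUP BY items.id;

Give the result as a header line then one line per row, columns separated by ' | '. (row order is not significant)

== RESULT ==
items.id | max_qty
6 | 5
1 | 4
7 | 4
8 | 6
20 | 6
5 | 9

Derivation:
After GROUP BY (6 rows):
items.id | max_qty
6 | 5
1 | 4
7 | 4
8 | 6
20 | 6
5 | 9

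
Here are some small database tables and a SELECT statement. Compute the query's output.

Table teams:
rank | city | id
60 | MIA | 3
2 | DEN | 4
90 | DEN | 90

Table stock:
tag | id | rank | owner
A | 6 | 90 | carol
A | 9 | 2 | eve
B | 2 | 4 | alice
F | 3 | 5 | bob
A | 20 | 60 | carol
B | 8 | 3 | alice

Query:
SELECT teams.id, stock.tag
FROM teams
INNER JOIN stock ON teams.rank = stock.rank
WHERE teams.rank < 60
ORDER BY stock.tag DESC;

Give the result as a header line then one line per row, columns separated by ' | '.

== RESULT ==
teams.id | stock.tag
4 | A

Derivation:
After JOIN stock (3 rows):
teams.rank | teams.city | teams.id | stock.tag | stock.id | stock.rank | stock.owner
60 | MIA | 3 | A | 20 | 60 | carol
2 | DEN | 4 | A | 9 | 2 | eve
90 | DEN | 90 | A | 6 | 90 | carol
After WHERE (1 rows):
teams.rank | teams.city | teams.id | stock.tag | stock.id | stock.rank | stock.owner
2 | DEN | 4 | A | 9 | 2 | eve
After SELECT (1 rows):
teams.id | stock.tag
4 | A
After ORDER BY (1 rows):
teams.id | stock.tag
4 | A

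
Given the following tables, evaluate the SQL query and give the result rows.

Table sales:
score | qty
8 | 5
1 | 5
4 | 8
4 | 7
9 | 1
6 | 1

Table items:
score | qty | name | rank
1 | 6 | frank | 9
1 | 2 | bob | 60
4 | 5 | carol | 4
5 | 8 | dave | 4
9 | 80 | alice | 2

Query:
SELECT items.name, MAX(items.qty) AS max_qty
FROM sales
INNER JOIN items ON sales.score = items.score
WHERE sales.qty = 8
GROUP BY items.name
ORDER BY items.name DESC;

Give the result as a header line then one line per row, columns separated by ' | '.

== RESULT ==
items.name | max_qty
carol | 5

Derivation:
After JOIN items (5 rows):
sales.score | sales.qty | items.score | items.qty | items.name | items.rank
1 | 5 | 1 | 6 | frank | 9
1 | 5 | 1 | 2 | bob | 60
4 | 8 | 4 | 5 | carol | 4
4 | 7 | 4 | 5 | carol | 4
9 | 1 | 9 | 80 | alice | 2
After WHERE (1 rows):
sales.score | sales.qty | items.score | items.qty | items.name | items.rank
4 | 8 | 4 | 5 | carol | 4
After GROUP BY (1 rows):
items.name | max_qty
carol | 5
After ORDER BY (1 rows):
items.name | max_qty
carol | 5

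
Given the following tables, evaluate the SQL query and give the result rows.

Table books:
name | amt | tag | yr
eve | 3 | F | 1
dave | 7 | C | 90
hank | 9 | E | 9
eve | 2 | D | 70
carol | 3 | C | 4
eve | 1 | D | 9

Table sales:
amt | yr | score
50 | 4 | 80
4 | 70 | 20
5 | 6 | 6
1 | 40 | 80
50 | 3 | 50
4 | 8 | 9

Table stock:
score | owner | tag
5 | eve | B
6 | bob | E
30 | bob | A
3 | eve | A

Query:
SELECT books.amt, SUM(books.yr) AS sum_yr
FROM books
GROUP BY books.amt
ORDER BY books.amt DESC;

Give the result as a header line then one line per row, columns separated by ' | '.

== RESULT ==
books.amt | sum_yr
9 | 9
7 | 90
3 | 5
2 | 70
1 | 9

Derivation:
After GROUP BY (5 rows):
books.amt | sum_yr
3 | 5
7 | 90
9 | 9
2 | 70
1 | 9
After ORDER BY (5 rows):
books.amt | sum_yr
9 | 9
7 | 90
3 | 5
2 | 70
1 | 9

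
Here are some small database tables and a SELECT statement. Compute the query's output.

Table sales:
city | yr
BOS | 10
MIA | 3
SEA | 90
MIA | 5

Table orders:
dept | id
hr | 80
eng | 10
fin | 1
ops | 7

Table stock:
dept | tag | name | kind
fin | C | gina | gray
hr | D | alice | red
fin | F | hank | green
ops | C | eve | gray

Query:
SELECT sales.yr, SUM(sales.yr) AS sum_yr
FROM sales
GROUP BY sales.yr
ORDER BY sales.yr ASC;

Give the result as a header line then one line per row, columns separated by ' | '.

After GROUP BY (4 rows):
sales.yr | sum_yr
10 | 10
3 | 3
90 | 90
5 | 5
After ORDER BY (4 rows):
sales.yr | sum_yr
3 | 3
5 | 5
10 | 10
90 | 90

== RESULT ==
sales.yr | sum_yr
3 | 3
5 | 5
10 | 10
90 | 90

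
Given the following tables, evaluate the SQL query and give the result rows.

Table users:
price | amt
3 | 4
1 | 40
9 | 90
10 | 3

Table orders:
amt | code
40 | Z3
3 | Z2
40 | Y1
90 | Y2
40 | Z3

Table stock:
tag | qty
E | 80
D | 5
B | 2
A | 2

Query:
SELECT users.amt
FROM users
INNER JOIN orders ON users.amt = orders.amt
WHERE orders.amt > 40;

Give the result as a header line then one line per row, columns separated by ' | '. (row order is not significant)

After JOIN orders (5 rows):
users.price | users.amt | orders.amt | orders.code
1 | 40 | 40 | Z3
1 | 40 | 40 | Y1
1 | 40 | 40 | Z3
9 | 90 | 90 | Y2
10 | 3 | 3 | Z2
After WHERE (1 rows):
users.price | users.amt | orders.amt | orders.code
9 | 90 | 90 | Y2
After SELECT (1 rows):
users.amt
90

== RESULT ==
users.amt
90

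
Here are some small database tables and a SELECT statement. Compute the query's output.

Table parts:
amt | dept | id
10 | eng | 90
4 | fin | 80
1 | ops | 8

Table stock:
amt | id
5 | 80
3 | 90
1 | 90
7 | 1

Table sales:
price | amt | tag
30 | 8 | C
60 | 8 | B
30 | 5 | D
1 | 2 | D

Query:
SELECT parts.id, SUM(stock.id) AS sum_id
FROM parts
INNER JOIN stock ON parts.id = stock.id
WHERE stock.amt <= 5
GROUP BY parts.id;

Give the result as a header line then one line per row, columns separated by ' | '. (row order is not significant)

== RESULT ==
parts.id | sum_id
90 | 180
80 | 80

Derivation:
After JOIN stock (3 rows):
parts.amt | parts.dept | parts.id | stock.amt | stock.id
10 | eng | 90 | 3 | 90
10 | eng | 90 | 1 | 90
4 | fin | 80 | 5 | 80
After WHERE (3 rows):
parts.amt | parts.dept | parts.id | stock.amt | stock.id
10 | eng | 90 | 3 | 90
10 | eng | 90 | 1 | 90
4 | fin | 80 | 5 | 80
After GROUP BY (2 rows):
parts.id | sum_id
90 | 180
80 | 80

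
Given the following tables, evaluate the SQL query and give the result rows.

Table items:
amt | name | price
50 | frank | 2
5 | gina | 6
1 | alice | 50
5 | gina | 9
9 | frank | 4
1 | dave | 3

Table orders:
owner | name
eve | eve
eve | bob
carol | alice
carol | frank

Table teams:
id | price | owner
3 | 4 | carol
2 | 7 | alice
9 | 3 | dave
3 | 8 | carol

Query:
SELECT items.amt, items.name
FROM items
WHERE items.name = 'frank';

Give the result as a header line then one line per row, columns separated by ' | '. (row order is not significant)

After WHERE (2 rows):
items.amt | items.name | items.price
50 | frank | 2
9 | frank | 4
After SELECT (2 rows):
items.amt | items.name
50 | frank
9 | frank

== RESULT ==
items.amt | items.name
50 | frank
9 | frank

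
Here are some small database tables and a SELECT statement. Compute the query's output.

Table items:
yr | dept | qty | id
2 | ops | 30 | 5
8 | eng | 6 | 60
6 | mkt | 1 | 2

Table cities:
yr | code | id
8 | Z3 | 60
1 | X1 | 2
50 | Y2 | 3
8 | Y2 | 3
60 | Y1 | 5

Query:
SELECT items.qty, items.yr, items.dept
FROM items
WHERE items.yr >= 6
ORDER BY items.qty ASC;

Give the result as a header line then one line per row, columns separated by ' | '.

After WHERE (2 rows):
items.yr | items.dept | items.qty | items.id
8 | eng | 6 | 60
6 | mkt | 1 | 2
After SELECT (2 rows):
items.qty | items.yr | items.dept
6 | 8 | eng
1 | 6 | mkt
After ORDER BY (2 rows):
items.qty | items.yr | items.dept
1 | 6 | mkt
6 | 8 | eng

== RESULT ==
items.qty | items.yr | items.dept
1 | 6 | mkt
6 | 8 | eng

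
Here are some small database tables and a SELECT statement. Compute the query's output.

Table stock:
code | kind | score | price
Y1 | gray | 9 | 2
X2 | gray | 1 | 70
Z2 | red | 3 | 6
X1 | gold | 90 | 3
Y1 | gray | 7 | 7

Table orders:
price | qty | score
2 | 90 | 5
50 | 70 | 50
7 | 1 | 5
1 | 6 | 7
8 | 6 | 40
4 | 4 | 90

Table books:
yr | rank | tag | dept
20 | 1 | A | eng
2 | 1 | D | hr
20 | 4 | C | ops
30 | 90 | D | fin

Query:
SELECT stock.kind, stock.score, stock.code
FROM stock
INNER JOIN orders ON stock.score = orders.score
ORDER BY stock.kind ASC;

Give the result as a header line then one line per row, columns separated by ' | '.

After JOIN orders (2 rows):
stock.code | stock.kind | stock.score | stock.price | orders.price | orders.qty | orders.score
X1 | gold | 90 | 3 | 4 | 4 | 90
Y1 | gray | 7 | 7 | 1 | 6 | 7
After SELECT (2 rows):
stock.kind | stock.score | stock.code
gold | 90 | X1
gray | 7 | Y1
After ORDER BY (2 rows):
stock.kind | stock.score | stock.code
gold | 90 | X1
gray | 7 | Y1

== RESULT ==
stock.kind | stock.score | stock.code
gold | 90 | X1
gray | 7 | Y1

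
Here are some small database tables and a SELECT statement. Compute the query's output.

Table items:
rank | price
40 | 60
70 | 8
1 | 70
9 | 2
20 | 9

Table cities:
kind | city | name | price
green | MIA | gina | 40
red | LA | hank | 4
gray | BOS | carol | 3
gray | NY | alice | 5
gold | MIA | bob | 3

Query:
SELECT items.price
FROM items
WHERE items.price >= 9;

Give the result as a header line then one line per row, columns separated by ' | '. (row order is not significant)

== RESULT ==
items.price
60
70
9

Derivation:
After WHERE (3 rows):
items.rank | items.price
40 | 60
1 | 70
20 | 9
After SELECT (3 rows):
items.price
60
70
9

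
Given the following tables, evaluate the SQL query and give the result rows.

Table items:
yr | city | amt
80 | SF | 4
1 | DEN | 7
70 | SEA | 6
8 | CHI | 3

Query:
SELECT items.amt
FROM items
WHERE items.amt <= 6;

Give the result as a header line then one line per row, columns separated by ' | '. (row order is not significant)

== RESULT ==
items.amt
4
6
3

Derivation:
After WHERE (3 rows):
items.yr | items.city | items.amt
80 | SF | 4
70 | SEA | 6
8 | CHI | 3
After SELECT (3 rows):
items.amt
4
6
3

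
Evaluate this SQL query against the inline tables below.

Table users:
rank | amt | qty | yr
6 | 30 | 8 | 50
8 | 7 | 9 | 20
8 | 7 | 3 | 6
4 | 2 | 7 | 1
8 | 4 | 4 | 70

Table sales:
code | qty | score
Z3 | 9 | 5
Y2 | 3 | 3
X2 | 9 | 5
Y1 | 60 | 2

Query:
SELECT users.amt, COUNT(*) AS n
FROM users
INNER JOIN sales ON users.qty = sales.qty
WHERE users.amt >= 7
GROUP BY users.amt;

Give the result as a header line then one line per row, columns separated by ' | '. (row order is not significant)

After JOIN sales (3 rows):
users.rank | users.amt | users.qty | users.yr | sales.code | sales.qty | sales.score
8 | 7 | 9 | 20 | Z3 | 9 | 5
8 | 7 | 9 | 20 | X2 | 9 | 5
8 | 7 | 3 | 6 | Y2 | 3 | 3
After WHERE (3 rows):
users.rank | users.amt | users.qty | users.yr | sales.code | sales.qty | sales.score
8 | 7 | 9 | 20 | Z3 | 9 | 5
8 | 7 | 9 | 20 | X2 | 9 | 5
8 | 7 | 3 | 6 | Y2 | 3 | 3
After GROUP BY (1 rows):
users.amt | n
7 | 3

== RESULT ==
users.amt | n
7 | 3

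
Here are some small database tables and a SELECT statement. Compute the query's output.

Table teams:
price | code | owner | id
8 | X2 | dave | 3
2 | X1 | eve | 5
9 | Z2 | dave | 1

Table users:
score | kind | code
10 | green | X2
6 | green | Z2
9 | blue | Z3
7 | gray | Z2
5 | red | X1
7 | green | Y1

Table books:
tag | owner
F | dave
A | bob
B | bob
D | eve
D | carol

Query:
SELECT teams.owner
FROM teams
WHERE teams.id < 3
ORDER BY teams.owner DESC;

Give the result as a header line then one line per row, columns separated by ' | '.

== RESULT ==
teams.owner
dave

Derivation:
After WHERE (1 rows):
teams.price | teams.code | teams.owner | teams.id
9 | Z2 | dave | 1
After SELECT (1 rows):
teams.owner
dave
After ORDER BY (1 rows):
teams.owner
dave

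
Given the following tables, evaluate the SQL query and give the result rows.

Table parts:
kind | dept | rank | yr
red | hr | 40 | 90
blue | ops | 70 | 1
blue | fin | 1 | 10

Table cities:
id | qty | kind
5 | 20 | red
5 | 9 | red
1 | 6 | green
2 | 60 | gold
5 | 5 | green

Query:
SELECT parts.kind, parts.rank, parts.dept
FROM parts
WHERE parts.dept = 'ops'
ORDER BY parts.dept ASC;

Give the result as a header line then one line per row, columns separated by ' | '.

After WHERE (1 rows):
parts.kind | parts.dept | parts.rank | parts.yr
blue | ops | 70 | 1
After SELECT (1 rows):
parts.kind | parts.rank | parts.dept
blue | 70 | ops
After ORDER BY (1 rows):
parts.kind | parts.rank | parts.dept
blue | 70 | ops

== RESULT ==
parts.kind | parts.rank | parts.dept
blue | 70 | ops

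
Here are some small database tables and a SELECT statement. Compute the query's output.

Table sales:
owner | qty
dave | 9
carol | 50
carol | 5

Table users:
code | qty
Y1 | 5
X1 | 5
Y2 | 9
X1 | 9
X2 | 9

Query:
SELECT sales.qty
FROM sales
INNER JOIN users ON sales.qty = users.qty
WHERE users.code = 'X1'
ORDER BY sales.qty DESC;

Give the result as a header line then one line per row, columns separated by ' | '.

After JOIN users (5 rows):
sales.owner | sales.qty | users.code | users.qty
dave | 9 | Y2 | 9
dave | 9 | X1 | 9
dave | 9 | X2 | 9
carol | 5 | Y1 | 5
carol | 5 | X1 | 5
After WHERE (2 rows):
sales.owner | sales.qty | users.code | users.qty
dave | 9 | X1 | 9
carol | 5 | X1 | 5
After SELECT (2 rows):
sales.qty
9
5
After ORDER BY (2 rows):
sales.qty
9
5

== RESULT ==
sales.qty
9
5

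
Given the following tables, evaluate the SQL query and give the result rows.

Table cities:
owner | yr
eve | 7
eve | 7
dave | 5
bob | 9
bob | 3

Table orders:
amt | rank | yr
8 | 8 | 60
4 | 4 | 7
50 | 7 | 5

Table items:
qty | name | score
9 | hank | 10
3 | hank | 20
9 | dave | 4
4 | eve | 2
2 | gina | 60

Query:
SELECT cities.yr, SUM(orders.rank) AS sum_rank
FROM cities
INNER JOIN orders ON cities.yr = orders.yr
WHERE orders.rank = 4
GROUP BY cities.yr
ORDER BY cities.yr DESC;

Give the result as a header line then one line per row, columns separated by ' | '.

After JOIN orders (3 rows):
cities.owner | cities.yr | orders.amt | orders.rank | orders.yr
eve | 7 | 4 | 4 | 7
eve | 7 | 4 | 4 | 7
dave | 5 | 50 | 7 | 5
After WHERE (2 rows):
cities.owner | cities.yr | orders.amt | orders.rank | orders.yr
eve | 7 | 4 | 4 | 7
eve | 7 | 4 | 4 | 7
After GROUP BY (1 rows):
cities.yr | sum_rank
7 | 8
After ORDER BY (1 rows):
cities.yr | sum_rank
7 | 8

== RESULT ==
cities.yr | sum_rank
7 | 8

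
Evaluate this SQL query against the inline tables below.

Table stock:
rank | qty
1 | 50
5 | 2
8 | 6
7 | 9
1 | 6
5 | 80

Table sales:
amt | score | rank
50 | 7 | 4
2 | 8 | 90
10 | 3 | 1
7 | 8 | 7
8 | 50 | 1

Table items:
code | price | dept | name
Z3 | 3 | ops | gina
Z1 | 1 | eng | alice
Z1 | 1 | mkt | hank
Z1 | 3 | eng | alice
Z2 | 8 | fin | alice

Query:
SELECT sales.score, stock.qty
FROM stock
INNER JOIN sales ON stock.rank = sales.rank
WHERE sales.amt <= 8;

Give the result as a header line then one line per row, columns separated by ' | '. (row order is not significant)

== RESULT ==
sales.score | stock.qty
50 | 50
8 | 9
50 | 6

Derivation:
After JOIN sales (5 rows):
stock.rank | stock.qty | sales.amt | sales.score | sales.rank
1 | 50 | 10 | 3 | 1
1 | 50 | 8 | 50 | 1
7 | 9 | 7 | 8 | 7
1 | 6 | 10 | 3 | 1
1 | 6 | 8 | 50 | 1
After WHERE (3 rows):
stock.rank | stock.qty | sales.amt | sales.score | sales.rank
1 | 50 | 8 | 50 | 1
7 | 9 | 7 | 8 | 7
1 | 6 | 8 | 50 | 1
After SELECT (3 rows):
sales.score | stock.qty
50 | 50
8 | 9
50 | 6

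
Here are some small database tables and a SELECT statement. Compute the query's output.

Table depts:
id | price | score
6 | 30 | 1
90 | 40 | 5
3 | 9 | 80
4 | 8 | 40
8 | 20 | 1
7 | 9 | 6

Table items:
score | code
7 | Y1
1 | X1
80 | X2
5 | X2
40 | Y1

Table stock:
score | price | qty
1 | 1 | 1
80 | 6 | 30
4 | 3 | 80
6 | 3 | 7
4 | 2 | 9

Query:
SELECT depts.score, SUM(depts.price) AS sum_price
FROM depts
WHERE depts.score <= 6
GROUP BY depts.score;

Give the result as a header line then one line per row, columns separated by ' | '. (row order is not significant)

== RESULT ==
depts.score | sum_price
1 | 50
5 | 40
6 | 9

Derivation:
After WHERE (4 rows):
depts.id | depts.price | depts.score
6 | 30 | 1
90 | 40 | 5
8 | 20 | 1
7 | 9 | 6
After GROUP BY (3 rows):
depts.score | sum_price
1 | 50
5 | 40
6 | 9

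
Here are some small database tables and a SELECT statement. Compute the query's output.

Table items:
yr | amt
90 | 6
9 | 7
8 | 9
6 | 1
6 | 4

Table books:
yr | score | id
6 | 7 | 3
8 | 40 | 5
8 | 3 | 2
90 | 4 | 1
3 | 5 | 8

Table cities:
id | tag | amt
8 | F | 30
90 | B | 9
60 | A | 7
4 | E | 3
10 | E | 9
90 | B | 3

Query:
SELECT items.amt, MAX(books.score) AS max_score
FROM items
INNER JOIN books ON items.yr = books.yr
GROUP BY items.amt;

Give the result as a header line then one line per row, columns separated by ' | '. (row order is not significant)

== RESULT ==
items.amt | max_score
6 | 4
9 | 40
1 | 7
4 | 7

Derivation:
After JOIN books (5 rows):
items.yr | items.amt | books.yr | books.score | books.id
90 | 6 | 90 | 4 | 1
8 | 9 | 8 | 40 | 5
8 | 9 | 8 | 3 | 2
6 | 1 | 6 | 7 | 3
6 | 4 | 6 | 7 | 3
After GROUP BY (4 rows):
items.amt | max_score
6 | 4
9 | 40
1 | 7
4 | 7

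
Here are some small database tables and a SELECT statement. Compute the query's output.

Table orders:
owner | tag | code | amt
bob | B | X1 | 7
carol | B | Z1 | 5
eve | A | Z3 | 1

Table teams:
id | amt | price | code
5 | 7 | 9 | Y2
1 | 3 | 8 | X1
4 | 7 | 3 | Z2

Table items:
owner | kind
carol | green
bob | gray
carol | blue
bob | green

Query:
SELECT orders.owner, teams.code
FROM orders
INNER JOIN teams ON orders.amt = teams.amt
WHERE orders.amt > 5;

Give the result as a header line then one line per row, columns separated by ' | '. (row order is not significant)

After JOIN teams (2 rows):
orders.owner | orders.tag | orders.code | orders.amt | teams.id | teams.amt | teams.price | teams.code
bob | B | X1 | 7 | 5 | 7 | 9 | Y2
bob | B | X1 | 7 | 4 | 7 | 3 | Z2
After WHERE (2 rows):
orders.owner | orders.tag | orders.code | orders.amt | teams.id | teams.amt | teams.price | teams.code
bob | B | X1 | 7 | 5 | 7 | 9 | Y2
bob | B | X1 | 7 | 4 | 7 | 3 | Z2
After SELECT (2 rows):
orders.owner | teams.code
bob | Y2
bob | Z2

== RESULT ==
orders.owner | teams.code
bob | Y2
bob | Z2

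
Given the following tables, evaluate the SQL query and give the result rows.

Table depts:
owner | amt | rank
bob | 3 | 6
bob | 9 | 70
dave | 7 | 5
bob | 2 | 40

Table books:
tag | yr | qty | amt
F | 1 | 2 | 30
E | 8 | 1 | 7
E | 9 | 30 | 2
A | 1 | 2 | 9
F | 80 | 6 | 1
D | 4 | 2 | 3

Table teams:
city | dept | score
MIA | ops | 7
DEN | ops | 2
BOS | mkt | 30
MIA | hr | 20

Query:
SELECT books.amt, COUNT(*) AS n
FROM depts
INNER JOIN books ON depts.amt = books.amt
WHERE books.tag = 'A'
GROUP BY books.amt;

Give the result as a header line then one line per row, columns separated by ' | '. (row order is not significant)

After JOIN books (4 rows):
depts.owner | depts.amt | depts.rank | books.tag | books.yr | books.qty | books.amt
bob | 3 | 6 | D | 4 | 2 | 3
bob | 9 | 70 | A | 1 | 2 | 9
dave | 7 | 5 | E | 8 | 1 | 7
bob | 2 | 40 | E | 9 | 30 | 2
After WHERE (1 rows):
depts.owner | depts.amt | depts.rank | books.tag | books.yr | books.qty | books.amt
bob | 9 | 70 | A | 1 | 2 | 9
After GROUP BY (1 rows):
books.amt | n
9 | 1

== RESULT ==
books.amt | n
9 | 1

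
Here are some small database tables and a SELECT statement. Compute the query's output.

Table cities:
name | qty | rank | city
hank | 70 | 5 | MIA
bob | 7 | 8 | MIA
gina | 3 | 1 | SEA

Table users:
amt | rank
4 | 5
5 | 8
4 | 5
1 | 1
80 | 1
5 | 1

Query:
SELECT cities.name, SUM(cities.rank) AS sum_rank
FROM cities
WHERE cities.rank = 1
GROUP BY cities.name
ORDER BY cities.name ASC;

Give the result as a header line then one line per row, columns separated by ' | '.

== RESULT ==
cities.name | sum_rank
gina | 1

Derivation:
After WHERE (1 rows):
cities.name | cities.qty | cities.rank | cities.city
gina | 3 | 1 | SEA
After GROUP BY (1 rows):
cities.name | sum_rank
gina | 1
After ORDER BY (1 rows):
cities.name | sum_rank
gina | 1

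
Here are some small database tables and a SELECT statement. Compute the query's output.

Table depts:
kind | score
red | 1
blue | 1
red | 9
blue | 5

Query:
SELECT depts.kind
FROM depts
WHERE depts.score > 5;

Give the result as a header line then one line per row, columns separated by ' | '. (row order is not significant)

After WHERE (1 rows):
depts.kind | depts.score
red | 9
After SELECT (1 rows):
depts.kind
red

== RESULT ==
depts.kind
red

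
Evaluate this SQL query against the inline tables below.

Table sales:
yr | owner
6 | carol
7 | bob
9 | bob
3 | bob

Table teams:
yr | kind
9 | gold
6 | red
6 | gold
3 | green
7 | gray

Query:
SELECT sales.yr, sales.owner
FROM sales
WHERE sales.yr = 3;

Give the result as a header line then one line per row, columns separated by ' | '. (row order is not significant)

After WHERE (1 rows):
sales.yr | sales.owner
3 | bob
After SELECT (1 rows):
sales.yr | sales.owner
3 | bob

== RESULT ==
sales.yr | sales.owner
3 | bob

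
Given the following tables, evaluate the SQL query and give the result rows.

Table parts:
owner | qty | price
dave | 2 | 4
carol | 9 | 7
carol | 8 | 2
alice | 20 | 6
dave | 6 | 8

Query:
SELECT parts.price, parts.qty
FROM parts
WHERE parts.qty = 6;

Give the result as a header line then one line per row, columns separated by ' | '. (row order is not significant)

After WHERE (1 rows):
parts.owner | parts.qty | parts.price
dave | 6 | 8
After SELECT (1 rows):
parts.price | parts.qty
8 | 6

== RESULT ==
parts.price | parts.qty
8 | 6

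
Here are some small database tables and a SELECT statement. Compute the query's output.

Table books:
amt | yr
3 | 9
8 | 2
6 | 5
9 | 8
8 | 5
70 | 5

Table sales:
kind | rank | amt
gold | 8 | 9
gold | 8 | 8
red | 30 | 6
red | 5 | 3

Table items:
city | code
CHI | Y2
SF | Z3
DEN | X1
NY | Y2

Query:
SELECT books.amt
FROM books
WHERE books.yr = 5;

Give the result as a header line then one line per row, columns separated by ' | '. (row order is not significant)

== RESULT ==
books.amt
6
8
70

Derivation:
After WHERE (3 rows):
books.amt | books.yr
6 | 5
8 | 5
70 | 5
After SELECT (3 rows):
books.amt
6
8
70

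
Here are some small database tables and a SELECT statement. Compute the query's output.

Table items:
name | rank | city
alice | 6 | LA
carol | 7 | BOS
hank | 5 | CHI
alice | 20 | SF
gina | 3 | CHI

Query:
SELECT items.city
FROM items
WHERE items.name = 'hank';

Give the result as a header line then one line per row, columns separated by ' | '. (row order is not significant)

After WHERE (1 rows):
items.name | items.rank | items.city
hank | 5 | CHI
After SELECT (1 rows):
items.city
CHI

== RESULT ==
items.city
CHI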